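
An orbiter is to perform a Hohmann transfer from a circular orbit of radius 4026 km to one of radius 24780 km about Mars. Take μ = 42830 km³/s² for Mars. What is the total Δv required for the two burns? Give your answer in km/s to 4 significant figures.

Semi-major axis of the transfer orbit: a_t = (4026 + 24780)/2 = 14403 km.
Circular speed at r₁: v₁ = √(μ/r₁) = √(42830/4026) = 3.2616 km/s.
On the transfer ellipse at r₁, vis-viva equation gives v_p = √[μ(2/r₁ − 1/a_t)] = 4.2782 km/s.
First burn Δv₁ = |v_p − v₁| = 1.0166 km/s.
At r₂, v₂ = √(μ/r₂) = 1.31469 km/s.
Transfer-orbit speed at r₂: v_a = √[μ(2/r₂ − 1/a_t)] = 0.695078 km/s.
Second burn Δv₂ = |v₂ − v_a| = 0.61961 km/s.
Total Δv = Δv₁ + Δv₂ = 1.636 km/s.

Δv = 1.636 km/s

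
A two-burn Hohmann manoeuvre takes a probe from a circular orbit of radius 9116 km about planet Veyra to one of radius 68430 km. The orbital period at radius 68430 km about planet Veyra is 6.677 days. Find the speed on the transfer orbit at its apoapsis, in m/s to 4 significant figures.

From Kepler's third law T² = 4π²r³/μ at r = 68430 km, T = 6.677 days = 6.677 × 86400 s = 5.768928×10^5 s: μ = 4π²r³/T² = 38011.0 km³/s².
Transfer-ellipse semi-major axis a_t = (r₁ + r₂)/2 = (9116 + 68430)/2 = 38773 km.
At apoapsis, r = 68430 km.
Applying v² = μ(2/r − 1/a_t): v = 0.3614 km/s.

v = 361.4 m/s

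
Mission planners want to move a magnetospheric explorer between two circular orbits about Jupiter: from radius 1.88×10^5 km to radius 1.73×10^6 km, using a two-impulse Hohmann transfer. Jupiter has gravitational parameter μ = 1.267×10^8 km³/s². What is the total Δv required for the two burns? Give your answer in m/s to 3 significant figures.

Transfer-ellipse semi-major axis a_t = (r₁ + r₂)/2 = (1.880×10^5 + 1.730×10^6)/2 = 9.590×10^5 km.
At r₁ the circular-orbit speed is v₁ = √(μ/r₁) = 25.9603 km/s.
On the transfer ellipse at r₁, vis-viva equation gives v_p = √[μ(2/r₁ − 1/a_t)] = 34.8677 km/s.
First burn Δv₁ = |v_p − v₁| = 8.907 km/s.
Circular speed at r₂: v₂ = √(μ/r₂) = 8.558 km/s.
Transfer-orbit speed at r₂: v_a = √[μ(2/r₂ − 1/a_t)] = 3.789 km/s.
Second burn Δv₂ = |v₂ − v_a| = 4.769 km/s.
Δv = Δv₁ + Δv₂ = 8.907 + 4.769 = 13.68 km/s.

Δv = 13700 m/s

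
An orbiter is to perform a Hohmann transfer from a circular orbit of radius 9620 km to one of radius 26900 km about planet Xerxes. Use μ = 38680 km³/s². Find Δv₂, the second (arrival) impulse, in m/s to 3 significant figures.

Transfer-ellipse semi-major axis a_t = (r₁ + r₂)/2 = (9620 + 26900)/2 = 18260 km.
Circular speed at r = 26900 km: v_c = √(μ/r) = 1.19913 km/s.
Vis-viva on the transfer ellipse at r = 26900 km gives v_t = √[μ(2/r − 1/a_t)] = 0.870371 km/s.
Δv₂ = |v_t − v_c| = |0.870371 − 1.19913| = 0.3288 km/s.

Δv₂ = 329 m/s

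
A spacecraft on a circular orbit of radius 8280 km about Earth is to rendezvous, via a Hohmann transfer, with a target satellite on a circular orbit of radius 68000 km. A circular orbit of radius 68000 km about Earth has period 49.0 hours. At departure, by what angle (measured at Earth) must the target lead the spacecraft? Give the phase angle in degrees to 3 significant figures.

From Kepler's third law T² = 4π²r³/μ at r = 68000 km, T = 49.0 hours = 49.0 × 3600 s = 1.764×10^5 s: μ = 4π²r³/T² = 3.98923×10^5 km³/s².
The Hohmann ellipse has a_t = (r₁ + r₂)/2 = 38140 km.
The half-period of the transfer ellipse is t = π√(a_t³/μ) = 37049 s.
The target's mean motion on its circular orbit is ω₂ = √(μ/r₂³) = 3.5619×10^-5 rad/s.
Angle swept by the target during transfer: ω₂·t = 1.3196 rad = 75.61°.
The spacecraft traverses 180° on the transfer ellipse, so the target must lead by 180° − 75.61° = 104°.

φ = 104°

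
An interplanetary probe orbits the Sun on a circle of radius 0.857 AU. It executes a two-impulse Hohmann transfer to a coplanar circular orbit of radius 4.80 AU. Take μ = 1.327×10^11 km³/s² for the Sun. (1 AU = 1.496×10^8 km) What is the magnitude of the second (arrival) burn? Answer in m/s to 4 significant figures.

Δv₂ = 6111 m/s

In km: r₁ = 0.857 × 1.496×10^8 = 1.282072×10^8 km; r₂ = 4.80 × 1.496×10^8 = 7.1808×10^8 km.
Transfer-ellipse semi-major axis a_t = (r₁ + r₂)/2 = (1.282072×10^8 + 7.1808×10^8)/2 = 4.231436×10^8 km.
Circular speed at r = 7.1808×10^8 km: v_c = √(μ/r) = 13.594 km/s.
Transfer-orbit speed at the same r (vis-viva, a = a_t): v_t = √[μ(2/r − 1/a_t)] = 7.4828 km/s.
Δv₂ = |v_t − v_c| = |7.4828 − 13.594| = 6.111 km/s.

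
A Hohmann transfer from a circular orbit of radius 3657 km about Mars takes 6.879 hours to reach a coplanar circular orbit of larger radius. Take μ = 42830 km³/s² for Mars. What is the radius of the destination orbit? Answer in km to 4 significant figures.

r₂ = 24060 km

Transfer time t = 6.879 hours = 24764.4 s, and t = π√(a_t³/μ).
So a_t = (μ t²/π²)^(1/3) = (42830 × (24764.4)² / π²)^(1/3) = 13858 km.
Since a_t = (r₁ + r₂)/2, r₂ = 2a_t − r₁ = 2×13858 − 3657 = 24059 km.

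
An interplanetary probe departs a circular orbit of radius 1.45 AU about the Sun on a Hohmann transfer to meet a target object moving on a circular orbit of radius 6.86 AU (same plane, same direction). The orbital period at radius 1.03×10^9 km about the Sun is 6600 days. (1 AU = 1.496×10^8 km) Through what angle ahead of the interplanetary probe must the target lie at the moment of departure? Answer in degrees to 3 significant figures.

From Kepler's third law T² = 4π²r³/μ at r = 1.03×10^9 km, T = 6600 days = 6600 × 86400 s = 5.7024×10^8 s: μ = 4π²r³/T² = 1.32665×10^11 km³/s².
In km: r₁ = 1.45 × 1.496×10^8 = 2.1692×10^8 km; r₂ = 6.86 × 1.496×10^8 = 1.026256×10^9 km.
Semi-major axis of the transfer orbit: a_t = (2.1692×10^8 + 1.026256×10^9)/2 = 6.21588×10^8 km.
The half-period of the transfer ellipse is t = π√(a_t³/μ) = 1.336675×10^8 s.
The target's mean motion on its circular orbit is ω₂ = √(μ/r₂³) = 1.107884×10^-8 rad/s.
Angle swept by the target during transfer: ω₂·t = 1.48088 rad = 84.848°.
The interplanetary probe traverses 180° on the transfer ellipse, so the target must lead by 180° − 84.848° = 95.2°.

φ = 95.2°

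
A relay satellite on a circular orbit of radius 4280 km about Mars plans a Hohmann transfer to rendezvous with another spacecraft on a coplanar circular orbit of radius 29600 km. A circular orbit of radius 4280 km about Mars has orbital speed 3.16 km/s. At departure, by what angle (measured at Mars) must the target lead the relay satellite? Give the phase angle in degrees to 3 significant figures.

φ = 102°

From the circular-orbit relation v² = μ/r at r = 4280 km: μ = v²r = (3.16)² × 4280 = 42738.4 km³/s².
The Hohmann ellipse has a_t = (r₁ + r₂)/2 = 16940 km.
The half-period of the transfer ellipse is t = π√(a_t³/μ) = 33505 s.
Target angular speed ω₂ = √(μ/r₂³) = 4.0595×10^-5 rad/s.
Angle swept by the target during transfer: ω₂·t = 1.3601 rad = 77.93°.
Arrival is 180° from departure on the ellipse, so φ = 180° − 77.93° = 102°.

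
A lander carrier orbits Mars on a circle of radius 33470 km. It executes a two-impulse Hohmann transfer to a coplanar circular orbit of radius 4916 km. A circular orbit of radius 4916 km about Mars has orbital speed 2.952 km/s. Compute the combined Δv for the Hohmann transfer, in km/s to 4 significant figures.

Δv = 1.505 km/s

From the circular-orbit relation v² = μ/r at r = 4916 km: μ = v²r = (2.952)² × 4916 = 42839.5 km³/s².
Transfer-ellipse semi-major axis a_t = (r₁ + r₂)/2 = (33470 + 4916)/2 = 19193 km.
At r₁ the circular-orbit speed is v₁ = √(μ/r₁) = 1.13134 km/s.
On the transfer ellipse at r₁, v² = μ(2/r − 1/a) gives v_a = √[μ(2/r₁ − 1/a_t)] = 0.572570 km/s.
First burn Δv₁ = |v_a − v₁| = 0.5588 km/s.
Circular speed at r₂: v₂ = √(μ/r₂) = 2.9520 km/s.
Transfer-orbit speed at r₂: v_p = √[μ(2/r₂ − 1/a_t)] = 3.8983 km/s.
Second burn Δv₂ = |v₂ − v_p| = 0.9463 km/s.
Δv = Δv₁ + Δv₂ = 0.5588 + 0.9463 = 1.505 km/s.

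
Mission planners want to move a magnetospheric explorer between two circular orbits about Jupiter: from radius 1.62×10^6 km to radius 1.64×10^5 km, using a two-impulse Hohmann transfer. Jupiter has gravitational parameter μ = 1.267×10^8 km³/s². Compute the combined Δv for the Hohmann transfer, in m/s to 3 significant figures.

Δv = 14700 m/s

The Hohmann ellipse has a_t = (r₁ + r₂)/2 = 8.920×10^5 km.
At r₁ the circular-orbit speed is v₁ = √(μ/r₁) = 8.8436 km/s.
On the transfer ellipse at r₁, v² = μ(2/r − 1/a) gives v_a = √[μ(2/r₁ − 1/a_t)] = 3.7920 km/s.
First burn Δv₁ = |v_a − v₁| = 5.0516 km/s.
At r₂, v₂ = √(μ/r₂) = 27.7950 km/s.
Transfer-orbit speed at r₂: v_p = √[μ(2/r₂ − 1/a_t)] = 37.4577 km/s.
Second burn Δv₂ = |v₂ − v_p| = 9.6627 km/s.
Total Δv = Δv₁ + Δv₂ = 14.71 km/s.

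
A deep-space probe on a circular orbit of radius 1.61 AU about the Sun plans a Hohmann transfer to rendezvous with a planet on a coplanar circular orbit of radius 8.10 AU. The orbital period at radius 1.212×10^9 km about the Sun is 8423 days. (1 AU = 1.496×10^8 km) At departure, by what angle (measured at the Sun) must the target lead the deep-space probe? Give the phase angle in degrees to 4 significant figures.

From Kepler's third law T² = 4π²r³/μ at r = 1.212×10^9 km, T = 8423 days = 8423 × 86400 s = 7.277472×10^8 s: μ = 4π²r³/T² = 1.32711×10^11 km³/s².
In km: r₁ = 1.61 × 1.496×10^8 = 2.40856×10^8 km; r₂ = 8.10 × 1.496×10^8 = 1.21176×10^9 km.
The Hohmann ellipse has a_t = (r₁ + r₂)/2 = 7.26308×10^8 km.
Transfer time t = π√(a_t³/μ) = 1.688×10^8 s.
Target angular speed ω₂ = √(μ/r₂³) = 8.636×10^-9 rad/s.
Angle swept by the target during transfer: ω₂·t = 1.4578 rad = 83.53°.
The deep-space probe traverses 180° on the transfer ellipse, so the target must lead by 180° − 83.53° = 96.47°.

φ = 96.47°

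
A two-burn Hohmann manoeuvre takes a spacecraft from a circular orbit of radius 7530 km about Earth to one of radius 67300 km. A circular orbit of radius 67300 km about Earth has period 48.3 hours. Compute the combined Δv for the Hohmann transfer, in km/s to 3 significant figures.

From Kepler's third law T² = 4π²r³/μ at r = 67300 km, T = 48.3 hours = 48.3 × 3600 s = 1.7388×10^5 s: μ = 4π²r³/T² = 3.98021×10^5 km³/s².
Transfer-ellipse semi-major axis a_t = (r₁ + r₂)/2 = (7530 + 67300)/2 = 37415 km.
At r₁ the circular-orbit speed is v₁ = √(μ/r₁) = 7.2704 km/s.
Transfer-orbit speed at r₁ (vis-viva): v_p = √[μ(2/r₁ − 1/a_t)] = 9.7508 km/s.
First burn Δv₁ = |v_p − v₁| = 2.480 km/s.
At r₂, v₂ = √(μ/r₂) = 2.432 km/s.
Transfer-orbit speed at r₂: v_a = √[μ(2/r₂ − 1/a_t)] = 1.091 km/s.
Second burn Δv₂ = |v₂ − v_a| = 1.341 km/s.
Total Δv = Δv₁ + Δv₂ = 3.821 km/s.

Δv = 3.82 km/s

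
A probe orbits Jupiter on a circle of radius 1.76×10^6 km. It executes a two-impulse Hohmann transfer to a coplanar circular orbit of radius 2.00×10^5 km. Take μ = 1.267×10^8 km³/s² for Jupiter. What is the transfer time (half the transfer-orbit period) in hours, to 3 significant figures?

Semi-major axis of the transfer orbit: a_t = (1.760×10^6 + 2.000×10^5)/2 = 9.800×10^5 km.
Transfer time t = π√(a_t³/μ) = π√((9.800×10^5)³ / 1.267×10^8) = 2.708×10^5 s.
Converting: 2.708×10^5 s ÷ 3600 s/hour = 75.2 hours.

t = 75.2 hours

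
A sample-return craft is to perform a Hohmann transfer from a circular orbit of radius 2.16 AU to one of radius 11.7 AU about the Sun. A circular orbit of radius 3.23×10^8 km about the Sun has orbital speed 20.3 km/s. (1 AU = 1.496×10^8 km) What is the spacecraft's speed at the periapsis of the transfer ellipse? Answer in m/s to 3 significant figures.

v = 26400 m/s

From the circular-orbit relation v² = μ/r at r = 3.23×10^8 km: μ = v²r = (20.3)² × 3.23×10^8 = 1.33105×10^11 km³/s².
In km: r₁ = 2.16 × 1.496×10^8 = 3.23136×10^8 km; r₂ = 11.7 × 1.496×10^8 = 1.75032×10^9 km.
The Hohmann ellipse has a_t = (r₁ + r₂)/2 = 1.036728×10^9 km.
The periapsis of the transfer ellipse is at r = 3.23136×10^8 km.
Applying v² = μ(2/r − 1/a_t): v = 26.37 km/s.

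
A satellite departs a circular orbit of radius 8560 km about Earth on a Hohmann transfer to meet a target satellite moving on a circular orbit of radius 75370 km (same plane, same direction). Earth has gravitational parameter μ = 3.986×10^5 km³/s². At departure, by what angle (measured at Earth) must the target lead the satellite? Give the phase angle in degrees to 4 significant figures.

φ = 105.2°

Semi-major axis of the transfer orbit: a_t = (8560 + 75370)/2 = 41965 km.
The half-period of the transfer ellipse is t = π√(a_t³/μ) = 42780 s.
Target angular speed ω₂ = √(μ/r₂³) = 3.051×10^-5 rad/s.
Angle swept by the target during transfer: ω₂·t = 1.3052 rad = 74.78°.
Arrival is 180° from departure on the ellipse, so φ = 180° − 74.78° = 105.2°.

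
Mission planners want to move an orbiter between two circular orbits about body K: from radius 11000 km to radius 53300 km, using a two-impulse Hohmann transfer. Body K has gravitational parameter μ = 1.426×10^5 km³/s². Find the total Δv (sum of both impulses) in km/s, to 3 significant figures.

Semi-major axis of the transfer orbit: a_t = (11000 + 53300)/2 = 32150 km.
Circular speed at r₁: v₁ = √(μ/r₁) = √(1.426×10^5/11000) = 3.601 km/s.
On the transfer ellipse at r₁, vis-viva gives v_p = √[μ(2/r₁ − 1/a_t)] = 4.636 km/s.
First burn Δv₁ = |v_p − v₁| = 1.035 km/s.
At r₂, v₂ = √(μ/r₂) = 1.6357 km/s.
Transfer-orbit speed at r₂: v_a = √[μ(2/r₂ − 1/a_t)] = 0.95676 km/s.
Second burn Δv₂ = |v₂ − v_a| = 0.6789 km/s.
Total Δv = Δv₁ + Δv₂ = 1.714 km/s.

Δv = 1.71 km/s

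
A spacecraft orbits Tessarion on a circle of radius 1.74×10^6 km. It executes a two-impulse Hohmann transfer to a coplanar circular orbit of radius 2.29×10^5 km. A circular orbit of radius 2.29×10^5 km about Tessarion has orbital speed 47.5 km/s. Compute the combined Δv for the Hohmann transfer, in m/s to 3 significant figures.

Δv = 24600 m/s

From the circular-orbit relation v² = μ/r at r = 2.29×10^5 km: μ = v²r = (47.5)² × 2.29×10^5 = 5.16681×10^8 km³/s².
Semi-major axis of the transfer orbit: a_t = (1.740×10^6 + 2.290×10^5)/2 = 9.845×10^5 km.
At r₁ the circular-orbit speed is v₁ = √(μ/r₁) = 17.232 km/s.
On the transfer ellipse at r₁, vis-viva equation gives v_a = √[μ(2/r₁ − 1/a_t)] = 8.3109 km/s.
First burn Δv₁ = |v_a − v₁| = 8.921 km/s.
Circular speed at r₂: v₂ = √(μ/r₂) = 47.50 km/s.
Transfer-orbit speed at r₂: v_p = √[μ(2/r₂ − 1/a_t)] = 63.15 km/s.
Second burn Δv₂ = |v₂ − v_p| = 15.65 km/s.
Total Δv = Δv₁ + Δv₂ = 24.57 km/s.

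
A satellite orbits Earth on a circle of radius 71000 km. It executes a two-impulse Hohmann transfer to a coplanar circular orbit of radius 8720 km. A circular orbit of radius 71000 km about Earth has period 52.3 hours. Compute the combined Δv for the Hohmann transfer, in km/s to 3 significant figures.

From Kepler's third law T² = 4π²r³/μ at r = 71000 km, T = 52.3 hours = 52.3 × 3600 s = 1.8828×10^5 s: μ = 4π²r³/T² = 3.98590×10^5 km³/s².
Transfer-ellipse semi-major axis a_t = (r₁ + r₂)/2 = (71000 + 8720)/2 = 39860 km.
Circular speed at r₁: v₁ = √(μ/r₁) = √(3.98590×10^5/71000) = 2.3694 km/s.
Transfer-orbit speed at r₁ (vis-viva equation): v_a = √[μ(2/r₁ − 1/a_t)] = 1.1082 km/s.
First burn Δv₁ = |v_a − v₁| = 1.2612 km/s.
Circular speed at r₂: v₂ = √(μ/r₂) = 6.7609 km/s.
Transfer-orbit speed at r₂: v_p = √[μ(2/r₂ − 1/a_t)] = 9.0233 km/s.
Second burn Δv₂ = |v₂ − v_p| = 2.2624 km/s.
Δv = Δv₁ + Δv₂ = 1.2612 + 2.2624 = 3.524 km/s.

Δv = 3.52 km/s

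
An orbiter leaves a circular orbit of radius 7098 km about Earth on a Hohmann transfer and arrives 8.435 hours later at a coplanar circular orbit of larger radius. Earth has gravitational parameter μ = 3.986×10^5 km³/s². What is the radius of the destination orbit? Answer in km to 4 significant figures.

r₂ = 59690 km

Transfer time t = 8.435 hours = 30366 s, and t = π√(a_t³/μ).
So a_t = (μ t²/π²)^(1/3) = (3.986×10^5 × (30366)² / π²)^(1/3) = 33394 km.
Since a_t = (r₁ + r₂)/2, r₂ = 2a_t − r₁ = 2×33394 − 7098 = 59690 km.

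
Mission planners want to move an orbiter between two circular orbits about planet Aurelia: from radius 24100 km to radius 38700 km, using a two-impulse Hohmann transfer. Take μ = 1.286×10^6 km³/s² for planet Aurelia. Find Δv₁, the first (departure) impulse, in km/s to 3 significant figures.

Transfer-ellipse semi-major axis a_t = (r₁ + r₂)/2 = (24100 + 38700)/2 = 31400 km.
On the circular orbit at r = 24100 km, v_c = √(μ/r) = 7.3049 km/s.
Transfer-orbit speed at the same r (vis-viva, a = a_t): v_t = √[μ(2/r − 1/a_t)] = 8.1097 km/s.
Δv₁ = |v_t − v_c| = |8.1097 − 7.3049| = 0.8048 km/s.

Δv₁ = 0.805 km/s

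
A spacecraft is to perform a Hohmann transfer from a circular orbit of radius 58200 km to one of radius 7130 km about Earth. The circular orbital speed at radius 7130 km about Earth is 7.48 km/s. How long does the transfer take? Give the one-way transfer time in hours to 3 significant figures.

From the circular-orbit relation v² = μ/r at r = 7130 km: μ = v²r = (7.48)² × 7130 = 3.98926×10^5 km³/s².
The Hohmann ellipse has a_t = (r₁ + r₂)/2 = 32665 km.
By Kepler's third law the transfer-orbit period is T = 2π√(a_t³/μ), so t = T/2 = 29360 s.
Converting: 29360 s ÷ 3600 s/hour = 8.16 hours.

t = 8.16 hours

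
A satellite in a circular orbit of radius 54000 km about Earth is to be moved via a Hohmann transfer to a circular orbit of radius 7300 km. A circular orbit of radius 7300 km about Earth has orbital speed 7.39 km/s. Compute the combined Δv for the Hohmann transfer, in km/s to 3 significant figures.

From the circular-orbit relation v² = μ/r at r = 7300 km: μ = v²r = (7.39)² × 7300 = 3.98668×10^5 km³/s².
Semi-major axis of the transfer orbit: a_t = (54000 + 7300)/2 = 30650 km.
Circular speed at r₁: v₁ = √(μ/r₁) = √(3.98668×10^5/54000) = 2.717 km/s.
Transfer-orbit speed at r₁ (v² = μ(2/r − 1/a)): v_a = √[μ(2/r₁ − 1/a_t)] = 1.326 km/s.
First burn Δv₁ = |v_a − v₁| = 1.391 km/s.
Circular speed at r₂: v₂ = √(μ/r₂) = 7.390 km/s.
Transfer-orbit speed at r₂: v_p = √[μ(2/r₂ − 1/a_t)] = 9.809 km/s.
Second burn Δv₂ = |v₂ − v_p| = 2.419 km/s.
Total Δv = Δv₁ + Δv₂ = 3.810 km/s.

Δv = 3.81 km/s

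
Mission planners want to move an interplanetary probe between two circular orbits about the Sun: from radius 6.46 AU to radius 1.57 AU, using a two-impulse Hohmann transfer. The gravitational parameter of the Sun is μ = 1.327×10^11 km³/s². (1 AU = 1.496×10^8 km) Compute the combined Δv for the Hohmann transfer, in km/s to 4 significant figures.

Δv = 10.77 km/s

In km: r₁ = 6.46 × 1.496×10^8 = 9.66416×10^8 km; r₂ = 1.57 × 1.496×10^8 = 2.34872×10^8 km.
Semi-major axis of the transfer orbit: a_t = (9.66416×10^8 + 2.34872×10^8)/2 = 6.00644×10^8 km.
Circular speed at r₁: v₁ = √(μ/r₁) = √(1.327×10^11/9.66416×10^8) = 11.718 km/s.
On the transfer ellipse at r₁, vis-viva equation gives v_a = √[μ(2/r₁ − 1/a_t)] = 7.3276 km/s.
First burn Δv₁ = |v_a − v₁| = 4.390 km/s.
At r₂, v₂ = √(μ/r₂) = 23.769 km/s.
Transfer-orbit speed at r₂: v_p = √[μ(2/r₂ − 1/a_t)] = 30.150 km/s.
Second burn Δv₂ = |v₂ − v_p| = 6.381 km/s.
Δv = Δv₁ + Δv₂ = 4.390 + 6.381 = 10.77 km/s.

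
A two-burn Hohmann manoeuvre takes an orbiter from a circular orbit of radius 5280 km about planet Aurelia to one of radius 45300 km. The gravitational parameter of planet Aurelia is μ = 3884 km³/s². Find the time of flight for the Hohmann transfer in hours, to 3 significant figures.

t = 56.3 hours

Transfer-ellipse semi-major axis a_t = (r₁ + r₂)/2 = (5280 + 45300)/2 = 25290 km.
By Kepler's third law the transfer-orbit period is T = 2π√(a_t³/μ), so t = T/2 = 2.027×10^5 s.
Converting: 2.027×10^5 s ÷ 3600 s/hour = 56.3 hours.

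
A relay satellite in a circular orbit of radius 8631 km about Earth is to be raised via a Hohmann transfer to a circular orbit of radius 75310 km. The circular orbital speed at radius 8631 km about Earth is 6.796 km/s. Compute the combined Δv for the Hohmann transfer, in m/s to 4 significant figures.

From the circular-orbit relation v² = μ/r at r = 8631 km: μ = v²r = (6.796)² × 8631 = 3.98628×10^5 km³/s².
Transfer-ellipse semi-major axis a_t = (r₁ + r₂)/2 = (8631 + 75310)/2 = 41970.5 km.
At r₁ the circular-orbit speed is v₁ = √(μ/r₁) = 6.7960 km/s.
Transfer-orbit speed at r₁ (vis-viva equation): v_p = √[μ(2/r₁ − 1/a_t)] = 9.1035 km/s.
First burn Δv₁ = |v_p − v₁| = 2.3075 km/s.
Circular speed at r₂: v₂ = √(μ/r₂) = 2.3007 km/s.
Transfer-orbit speed at r₂: v_a = √[μ(2/r₂ − 1/a_t)] = 1.0433 km/s.
Second burn Δv₂ = |v₂ − v_a| = 1.2574 km/s.
Δv = Δv₁ + Δv₂ = 2.3075 + 1.2574 = 3.565 km/s.

Δv = 3565 m/s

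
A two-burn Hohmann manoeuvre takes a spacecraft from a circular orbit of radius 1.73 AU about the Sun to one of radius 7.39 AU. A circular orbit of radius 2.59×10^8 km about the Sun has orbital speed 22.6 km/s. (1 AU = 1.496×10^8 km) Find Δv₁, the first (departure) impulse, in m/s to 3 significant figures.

From the circular-orbit relation v² = μ/r at r = 2.59×10^8 km: μ = v²r = (22.6)² × 2.59×10^8 = 1.32287×10^11 km³/s².
In km: r₁ = 1.73 × 1.496×10^8 = 2.58808×10^8 km; r₂ = 7.39 × 1.496×10^8 = 1.105544×10^9 km.
The Hohmann ellipse has a_t = (r₁ + r₂)/2 = 6.82176×10^8 km.
Circular speed at r = 2.58808×10^8 km: v_c = √(μ/r) = 22.608 km/s.
Transfer-orbit speed at the same r (vis-viva, a = a_t): v_t = √[μ(2/r − 1/a_t)] = 28.781 km/s.
Δv₁ = |v_t − v_c| = |28.781 − 22.608| = 6.173 km/s.

Δv₁ = 6170 m/s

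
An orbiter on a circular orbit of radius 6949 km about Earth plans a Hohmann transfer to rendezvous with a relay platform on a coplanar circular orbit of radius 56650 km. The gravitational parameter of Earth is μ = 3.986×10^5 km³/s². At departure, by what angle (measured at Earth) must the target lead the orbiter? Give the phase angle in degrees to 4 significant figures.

The Hohmann ellipse has a_t = (r₁ + r₂)/2 = 31799.5 km.
Transfer time t = π√(a_t³/μ) = 28217 s.
Target angular speed ω₂ = √(μ/r₂³) = 4.6824×10^-5 rad/s.
Angle swept by the target during transfer: ω₂·t = 1.3212 rad = 75.70°.
The orbiter traverses 180° on the transfer ellipse, so the target must lead by 180° − 75.70° = 104.3°.

φ = 104.3°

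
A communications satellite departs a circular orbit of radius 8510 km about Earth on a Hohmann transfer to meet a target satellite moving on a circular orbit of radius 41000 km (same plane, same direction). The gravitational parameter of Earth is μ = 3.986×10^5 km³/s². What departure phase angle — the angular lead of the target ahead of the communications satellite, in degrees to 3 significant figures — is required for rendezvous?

Semi-major axis of the transfer orbit: a_t = (8510 + 41000)/2 = 24755 km.
Transfer time t = π√(a_t³/μ) = 19381 s.
Target angular speed ω₂ = √(μ/r₂³) = 7.6049×10^-5 rad/s.
Angle swept by the target during transfer: ω₂·t = 1.4739 rad = 84.448°.
The communications satellite traverses 180° on the transfer ellipse, so the target must lead by 180° − 84.448° = 95.6°.

φ = 95.6°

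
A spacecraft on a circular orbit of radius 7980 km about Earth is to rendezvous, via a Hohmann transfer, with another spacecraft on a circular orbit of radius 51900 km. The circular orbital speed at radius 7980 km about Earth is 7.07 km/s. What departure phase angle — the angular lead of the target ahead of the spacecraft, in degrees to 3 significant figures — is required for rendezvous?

From the circular-orbit relation v² = μ/r at r = 7980 km: μ = v²r = (7.07)² × 7980 = 3.98880×10^5 km³/s².
The Hohmann ellipse has a_t = (r₁ + r₂)/2 = 29940 km.
Transfer time t = π√(a_t³/μ) = 25770 s.
Target angular speed ω₂ = √(μ/r₂³) = 5.3416×10^-5 rad/s.
Angle swept by the target during transfer: ω₂·t = 1.3765 rad = 78.87°.
The spacecraft traverses 180° on the transfer ellipse, so the target must lead by 180° − 78.87° = 101°.

φ = 101°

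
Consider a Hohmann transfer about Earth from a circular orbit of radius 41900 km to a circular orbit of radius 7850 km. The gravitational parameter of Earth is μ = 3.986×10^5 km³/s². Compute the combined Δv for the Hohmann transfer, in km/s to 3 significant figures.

Δv = 3.47 km/s

Semi-major axis of the transfer orbit: a_t = (41900 + 7850)/2 = 24875 km.
Circular speed at r₁: v₁ = √(μ/r₁) = √(3.986×10^5/41900) = 3.0843 km/s.
On the transfer ellipse at r₁, vis-viva gives v_a = √[μ(2/r₁ − 1/a_t)] = 1.7327 km/s.
First burn Δv₁ = |v_a − v₁| = 1.352 km/s.
At r₂, v₂ = √(μ/r₂) = 7.126 km/s.
Transfer-orbit speed at r₂: v_p = √[μ(2/r₂ − 1/a_t)] = 9.248 km/s.
Second burn Δv₂ = |v₂ − v_p| = 2.122 km/s.
Total Δv = Δv₁ + Δv₂ = 3.474 km/s.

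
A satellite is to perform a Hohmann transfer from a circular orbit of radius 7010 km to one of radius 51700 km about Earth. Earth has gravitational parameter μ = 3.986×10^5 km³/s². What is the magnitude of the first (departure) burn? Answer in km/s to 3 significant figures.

Δv₁ = 2.47 km/s

Transfer-ellipse semi-major axis a_t = (r₁ + r₂)/2 = (7010 + 51700)/2 = 29355 km.
On the circular orbit at r = 7010 km, v_c = √(μ/r) = 7.54066 km/s.
Vis-viva on the transfer ellipse at r = 7010 km gives v_t = √[μ(2/r − 1/a_t)] = 10.0072 km/s.
Δv₁ = |v_t − v_c| = |10.0072 − 7.54066| = 2.467 km/s.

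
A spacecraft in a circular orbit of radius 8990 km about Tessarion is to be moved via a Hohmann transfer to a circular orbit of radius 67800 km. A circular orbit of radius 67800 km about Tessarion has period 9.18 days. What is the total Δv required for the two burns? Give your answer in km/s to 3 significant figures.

Δv = 0.762 km/s

From Kepler's third law T² = 4π²r³/μ at r = 67800 km, T = 9.18 days = 9.18 × 86400 s = 7.93152×10^5 s: μ = 4π²r³/T² = 19558.5 km³/s².
Semi-major axis of the transfer orbit: a_t = (8990 + 67800)/2 = 38395 km.
At r₁ the circular-orbit speed is v₁ = √(μ/r₁) = 1.474987 km/s.
On the transfer ellipse at r₁, v² = μ(2/r − 1/a) gives v_p = √[μ(2/r₁ − 1/a_t)] = 1.960043 km/s.
First burn Δv₁ = |v_p − v₁| = 0.4851 km/s.
Circular speed at r₂: v₂ = √(μ/r₂) = 0.5371 km/s.
Transfer-orbit speed at r₂: v_a = √[μ(2/r₂ − 1/a_t)] = 0.2599 km/s.
Second burn Δv₂ = |v₂ − v_a| = 0.2772 km/s.
Total Δv = Δv₁ + Δv₂ = 0.7623 km/s.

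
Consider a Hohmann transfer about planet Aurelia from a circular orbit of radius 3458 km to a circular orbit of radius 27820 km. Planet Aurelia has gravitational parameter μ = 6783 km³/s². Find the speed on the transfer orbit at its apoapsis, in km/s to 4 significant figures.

v = 0.2322 km/s

Transfer-ellipse semi-major axis a_t = (r₁ + r₂)/2 = (3458 + 27820)/2 = 15639 km.
The apoapsis of the transfer ellipse is at r = 27820 km.
From the vis-viva equation, v = √[μ(2/r − 1/a_t)] = 0.2322 km/s.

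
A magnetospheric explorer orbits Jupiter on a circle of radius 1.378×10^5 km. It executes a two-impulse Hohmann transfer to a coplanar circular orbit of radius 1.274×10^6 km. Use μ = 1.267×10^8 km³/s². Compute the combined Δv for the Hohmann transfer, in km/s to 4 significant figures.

Δv = 15.98 km/s

Semi-major axis of the transfer orbit: a_t = (1.378×10^5 + 1.274×10^6)/2 = 7.059×10^5 km.
Circular speed at r₁: v₁ = √(μ/r₁) = √(1.267×10^8/1.378×10^5) = 30.322 km/s.
On the transfer ellipse at r₁, v² = μ(2/r − 1/a) gives v_p = √[μ(2/r₁ − 1/a_t)] = 40.736 km/s.
First burn Δv₁ = |v_p − v₁| = 10.41 km/s.
Circular speed at r₂: v₂ = √(μ/r₂) = 9.972 km/s.
Transfer-orbit speed at r₂: v_a = √[μ(2/r₂ − 1/a_t)] = 4.406 km/s.
Second burn Δv₂ = |v₂ − v_a| = 5.566 km/s.
Total Δv = Δv₁ + Δv₂ = 15.98 km/s.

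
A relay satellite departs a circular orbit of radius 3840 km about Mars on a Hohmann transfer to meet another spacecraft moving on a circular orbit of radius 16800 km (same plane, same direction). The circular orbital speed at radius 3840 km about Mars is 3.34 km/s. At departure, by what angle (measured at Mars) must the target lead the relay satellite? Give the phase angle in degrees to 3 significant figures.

From the circular-orbit relation v² = μ/r at r = 3840 km: μ = v²r = (3.34)² × 3840 = 42837.5 km³/s².
The Hohmann ellipse has a_t = (r₁ + r₂)/2 = 10320 km.
Transfer time t = π√(a_t³/μ) = 15913 s.
The target's mean motion on its circular orbit is ω₂ = √(μ/r₂³) = 9.5049×10^-5 rad/s.
Angle swept by the target during transfer: ω₂·t = 1.5125 rad = 86.66°.
The relay satellite traverses 180° on the transfer ellipse, so the target must lead by 180° − 86.66° = 93.3°.

φ = 93.3°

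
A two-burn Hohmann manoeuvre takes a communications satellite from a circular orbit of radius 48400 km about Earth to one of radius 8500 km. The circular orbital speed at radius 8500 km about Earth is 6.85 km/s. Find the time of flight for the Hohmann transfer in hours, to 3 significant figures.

From the circular-orbit relation v² = μ/r at r = 8500 km: μ = v²r = (6.85)² × 8500 = 3.98841×10^5 km³/s².
Semi-major axis of the transfer orbit: a_t = (48400 + 8500)/2 = 28450 km.
Half the transfer-orbit period gives t = π√(a_t³/μ) = 23870 s.
Converting: 23870 s ÷ 3600 s/hour = 6.63 hours.

t = 6.63 hours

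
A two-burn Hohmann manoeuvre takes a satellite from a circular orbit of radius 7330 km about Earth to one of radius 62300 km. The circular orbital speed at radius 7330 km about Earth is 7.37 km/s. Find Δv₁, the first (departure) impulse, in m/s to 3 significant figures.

From the circular-orbit relation v² = μ/r at r = 7330 km: μ = v²r = (7.37)² × 7330 = 3.98143×10^5 km³/s².
The Hohmann ellipse has a_t = (r₁ + r₂)/2 = 34815 km.
Circular speed at r = 7330 km: v_c = √(μ/r) = 7.370 km/s.
Transfer-orbit speed at the same r (vis-viva, a = a_t): v_t = √[μ(2/r − 1/a_t)] = 9.859 km/s.
Δv₁ = |v_t − v_c| = |9.859 − 7.370| = 2.489 km/s.

Δv₁ = 2490 m/s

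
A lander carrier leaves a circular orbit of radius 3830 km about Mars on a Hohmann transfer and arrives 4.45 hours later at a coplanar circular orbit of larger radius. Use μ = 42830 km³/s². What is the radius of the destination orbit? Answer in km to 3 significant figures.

Transfer time t = 4.45 hours = 16020 s, and t = π√(a_t³/μ).
So a_t = (μ t²/π²)^(1/3) = (42830 × (16020)² / π²)^(1/3) = 10366 km.
Since a_t = (r₁ + r₂)/2, r₂ = 2a_t − r₁ = 2×10366 − 3830 = 16902 km.

r₂ = 16900 km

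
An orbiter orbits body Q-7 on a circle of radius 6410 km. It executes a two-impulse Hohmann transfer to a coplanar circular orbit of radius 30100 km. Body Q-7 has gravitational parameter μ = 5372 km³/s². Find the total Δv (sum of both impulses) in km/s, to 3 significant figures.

Δv = 0.432 km/s

Transfer-ellipse semi-major axis a_t = (r₁ + r₂)/2 = (6410 + 30100)/2 = 18255 km.
Circular speed at r₁: v₁ = √(μ/r₁) = √(5372/6410) = 0.915459 km/s.
On the transfer ellipse at r₁, vis-viva equation gives v_p = √[μ(2/r₁ − 1/a_t)] = 1.17552 km/s.
First burn Δv₁ = |v_p − v₁| = 0.2601 km/s.
Circular speed at r₂: v₂ = √(μ/r₂) = 0.42246 km/s.
Transfer-orbit speed at r₂: v_a = √[μ(2/r₂ − 1/a_t)] = 0.25034 km/s.
Second burn Δv₂ = |v₂ − v_a| = 0.1721 km/s.
Total Δv = Δv₁ + Δv₂ = 0.4322 km/s.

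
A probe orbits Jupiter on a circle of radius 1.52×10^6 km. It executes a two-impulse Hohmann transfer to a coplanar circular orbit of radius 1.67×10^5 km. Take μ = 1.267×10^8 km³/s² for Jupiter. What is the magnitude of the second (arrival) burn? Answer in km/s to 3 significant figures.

The Hohmann ellipse has a_t = (r₁ + r₂)/2 = 8.435×10^5 km.
Circular speed at r = 1.670×10^5 km: v_c = √(μ/r) = 27.544 km/s.
Vis-viva on the transfer ellipse at r = 1.670×10^5 km gives v_t = √[μ(2/r − 1/a_t)] = 36.975 km/s.
Δv₂ = |v_t − v_c| = |36.975 − 27.544| = 9.431 km/s.

Δv₂ = 9.43 km/s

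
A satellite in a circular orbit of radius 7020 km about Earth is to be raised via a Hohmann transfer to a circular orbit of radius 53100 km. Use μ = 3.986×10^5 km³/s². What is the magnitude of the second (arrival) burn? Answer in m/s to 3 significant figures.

Δv₂ = 1420 m/s

The Hohmann ellipse has a_t = (r₁ + r₂)/2 = 30060 km.
On the circular orbit at r = 53100 km, v_c = √(μ/r) = 2.740 km/s.
Vis-viva on the transfer ellipse at r = 53100 km gives v_t = √[μ(2/r − 1/a_t)] = 1.324 km/s.
Δv₂ = |v_t − v_c| = |1.324 − 2.740| = 1.416 km/s.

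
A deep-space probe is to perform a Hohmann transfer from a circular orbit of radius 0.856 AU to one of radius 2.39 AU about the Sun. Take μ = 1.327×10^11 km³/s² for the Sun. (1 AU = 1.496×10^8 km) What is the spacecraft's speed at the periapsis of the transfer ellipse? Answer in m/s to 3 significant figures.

In km: r₁ = 0.856 × 1.496×10^8 = 1.280576×10^8 km; r₂ = 2.39 × 1.496×10^8 = 3.57544×10^8 km.
Transfer-ellipse semi-major axis a_t = (r₁ + r₂)/2 = (1.280576×10^8 + 3.57544×10^8)/2 = 2.428008×10^8 km.
The periapsis of the transfer ellipse is at r = 1.280576×10^8 km.
Vis-viva: v = √[μ(2/r − 1/a_t)] = √[1.327×10^11 × (2/1.280576×10^8 − 1/2.428008×10^8)] = 39.06 km/s.

v = 39100 m/s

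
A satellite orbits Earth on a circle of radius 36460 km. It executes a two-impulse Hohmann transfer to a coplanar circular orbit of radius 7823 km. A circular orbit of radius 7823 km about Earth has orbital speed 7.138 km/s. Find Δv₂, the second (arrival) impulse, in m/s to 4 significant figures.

Δv₂ = 2022 m/s

From the circular-orbit relation v² = μ/r at r = 7823 km: μ = v²r = (7.138)² × 7823 = 3.98590×10^5 km³/s².
Transfer-ellipse semi-major axis a_t = (r₁ + r₂)/2 = (36460 + 7823)/2 = 22141.5 km.
Circular speed at r = 7823 km: v_c = √(μ/r) = 7.138 km/s.
Vis-viva on the transfer ellipse at r = 7823 km gives v_t = √[μ(2/r − 1/a_t)] = 9.160 km/s.
Δv₂ = |v_t − v_c| = |9.160 − 7.138| = 2.022 km/s.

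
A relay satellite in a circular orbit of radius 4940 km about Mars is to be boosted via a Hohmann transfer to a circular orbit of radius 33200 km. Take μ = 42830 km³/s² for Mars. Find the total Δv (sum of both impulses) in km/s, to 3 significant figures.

Δv = 1.50 km/s

The Hohmann ellipse has a_t = (r₁ + r₂)/2 = 19070 km.
Circular speed at r₁: v₁ = √(μ/r₁) = √(42830/4940) = 2.9445 km/s.
On the transfer ellipse at r₁, v² = μ(2/r − 1/a) gives v_p = √[μ(2/r₁ − 1/a_t)] = 3.8851 km/s.
First burn Δv₁ = |v_p − v₁| = 0.9406 km/s.
Circular speed at r₂: v₂ = √(μ/r₂) = 1.1358 km/s.
Transfer-orbit speed at r₂: v_a = √[μ(2/r₂ − 1/a_t)] = 0.57809 km/s.
Second burn Δv₂ = |v₂ − v_a| = 0.5577 km/s.
Total Δv = Δv₁ + Δv₂ = 1.498 km/s.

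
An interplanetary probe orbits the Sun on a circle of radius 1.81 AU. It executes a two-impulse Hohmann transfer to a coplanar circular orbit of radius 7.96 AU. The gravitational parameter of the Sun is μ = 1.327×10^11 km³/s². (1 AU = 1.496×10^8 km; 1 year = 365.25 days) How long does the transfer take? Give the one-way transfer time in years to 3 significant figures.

t = 5.40 years

In km: r₁ = 1.81 × 1.496×10^8 = 2.70776×10^8 km; r₂ = 7.96 × 1.496×10^8 = 1.190816×10^9 km.
Transfer-ellipse semi-major axis a_t = (r₁ + r₂)/2 = (2.70776×10^8 + 1.190816×10^9)/2 = 7.30796×10^8 km.
By Kepler's third law the transfer-orbit period is T = 2π√(a_t³/μ), so t = T/2 = 1.704×10^8 s.
Converting: 1.704×10^8 s ÷ 3.15576×10^7 s/year (365.25 × 86400) = 5.40 years.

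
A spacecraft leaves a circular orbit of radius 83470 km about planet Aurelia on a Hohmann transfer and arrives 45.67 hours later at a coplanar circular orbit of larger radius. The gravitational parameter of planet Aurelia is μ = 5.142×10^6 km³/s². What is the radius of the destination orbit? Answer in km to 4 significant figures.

Transfer time t = 45.67 hours = 1.64412×10^5 s, and t = π√(a_t³/μ).
So a_t = (μ t²/π²)^(1/3) = (5.142×10^6 × (1.64412×10^5)² / π²)^(1/3) = 2.4149×10^5 km.
Since a_t = (r₁ + r₂)/2, r₂ = 2a_t − r₁ = 2×2.4149×10^5 − 83470 = 3.9951×10^5 km.

r₂ = 3.995×10^5 km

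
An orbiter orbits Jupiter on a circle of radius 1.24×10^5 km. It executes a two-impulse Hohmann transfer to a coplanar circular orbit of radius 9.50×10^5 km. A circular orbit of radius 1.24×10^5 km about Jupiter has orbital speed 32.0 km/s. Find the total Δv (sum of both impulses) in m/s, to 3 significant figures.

From the circular-orbit relation v² = μ/r at r = 1.24×10^5 km: μ = v²r = (32.0)² × 1.24×10^5 = 1.26976×10^8 km³/s².
Semi-major axis of the transfer orbit: a_t = (1.240×10^5 + 9.500×10^5)/2 = 5.370×10^5 km.
At r₁ the circular-orbit speed is v₁ = √(μ/r₁) = 32.00 km/s.
On the transfer ellipse at r₁, v² = μ(2/r − 1/a) gives v_p = √[μ(2/r₁ − 1/a_t)] = 42.56 km/s.
First burn Δv₁ = |v_p − v₁| = 10.56 km/s.
Circular speed at r₂: v₂ = √(μ/r₂) = 11.5611 km/s.
Transfer-orbit speed at r₂: v_a = √[μ(2/r₂ − 1/a_t)] = 5.55549 km/s.
Second burn Δv₂ = |v₂ − v_a| = 6.006 km/s.
Δv = Δv₁ + Δv₂ = 10.56 + 6.006 = 16.57 km/s.

Δv = 16600 m/s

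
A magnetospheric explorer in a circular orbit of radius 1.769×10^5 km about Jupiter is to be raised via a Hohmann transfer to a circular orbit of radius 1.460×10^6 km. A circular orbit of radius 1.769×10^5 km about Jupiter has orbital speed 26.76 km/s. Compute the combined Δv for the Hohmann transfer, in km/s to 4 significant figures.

Δv = 13.97 km/s

From the circular-orbit relation v² = μ/r at r = 1.769×10^5 km: μ = v²r = (26.76)² × 1.769×10^5 = 1.26678×10^8 km³/s².
The Hohmann ellipse has a_t = (r₁ + r₂)/2 = 8.1845×10^5 km.
Circular speed at r₁: v₁ = √(μ/r₁) = √(1.26678×10^8/1.769×10^5) = 26.760 km/s.
Transfer-orbit speed at r₁ (vis-viva equation): v_p = √[μ(2/r₁ − 1/a_t)] = 35.741 km/s.
First burn Δv₁ = |v_p − v₁| = 8.9810 km/s.
Circular speed at r₂: v₂ = √(μ/r₂) = 9.3148 km/s.
Transfer-orbit speed at r₂: v_a = √[μ(2/r₂ − 1/a_t)] = 4.3305 km/s.
Second burn Δv₂ = |v₂ − v_a| = 4.9843 km/s.
Total Δv = Δv₁ + Δv₂ = 13.97 km/s.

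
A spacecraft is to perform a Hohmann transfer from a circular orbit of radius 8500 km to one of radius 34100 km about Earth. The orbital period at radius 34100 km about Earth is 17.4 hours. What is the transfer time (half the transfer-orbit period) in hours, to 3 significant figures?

From Kepler's third law T² = 4π²r³/μ at r = 34100 km, T = 17.4 hours = 17.4 × 3600 s = 62640 s: μ = 4π²r³/T² = 3.98951×10^5 km³/s².
The Hohmann ellipse has a_t = (r₁ + r₂)/2 = 21300 km.
Transfer time t = π√(a_t³/μ) = π√((21300)³ / 3.98951×10^5) = 15460 s.
Converting: 15460 s ÷ 3600 s/hour = 4.29 hours.

t = 4.29 hours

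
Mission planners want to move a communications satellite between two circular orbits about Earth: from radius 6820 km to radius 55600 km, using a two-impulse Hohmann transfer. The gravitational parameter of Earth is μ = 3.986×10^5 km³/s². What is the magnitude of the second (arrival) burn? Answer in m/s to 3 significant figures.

Δv₂ = 1430 m/s

Transfer-ellipse semi-major axis a_t = (r₁ + r₂)/2 = (6820 + 55600)/2 = 31210 km.
On the circular orbit at r = 55600 km, v_c = √(μ/r) = 2.678 km/s.
Vis-viva on the transfer ellipse at r = 55600 km gives v_t = √[μ(2/r − 1/a_t)] = 1.252 km/s.
Δv₂ = |v_t − v_c| = |1.252 − 2.678| = 1.426 km/s.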